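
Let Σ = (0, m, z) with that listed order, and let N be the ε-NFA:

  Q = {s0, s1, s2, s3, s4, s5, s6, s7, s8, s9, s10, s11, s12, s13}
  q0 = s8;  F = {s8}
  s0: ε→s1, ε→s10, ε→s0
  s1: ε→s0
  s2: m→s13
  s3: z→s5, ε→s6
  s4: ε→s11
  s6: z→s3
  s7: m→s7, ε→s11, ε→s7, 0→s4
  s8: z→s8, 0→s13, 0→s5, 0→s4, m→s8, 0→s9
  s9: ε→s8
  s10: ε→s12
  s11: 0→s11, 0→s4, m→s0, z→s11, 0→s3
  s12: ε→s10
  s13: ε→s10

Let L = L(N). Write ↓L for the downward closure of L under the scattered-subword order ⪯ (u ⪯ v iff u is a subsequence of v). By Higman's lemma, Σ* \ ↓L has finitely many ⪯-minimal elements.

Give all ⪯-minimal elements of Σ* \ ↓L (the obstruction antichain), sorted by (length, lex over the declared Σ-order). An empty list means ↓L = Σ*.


|Q|=14, |F|=1, |δ|=28 (12 ε).
min D↑ (1 st, q0=0, F={}): 0:0→0,m→0,z→0 [Hopcroft].
L(D↑) = ∅; no obstructions.

A = [].


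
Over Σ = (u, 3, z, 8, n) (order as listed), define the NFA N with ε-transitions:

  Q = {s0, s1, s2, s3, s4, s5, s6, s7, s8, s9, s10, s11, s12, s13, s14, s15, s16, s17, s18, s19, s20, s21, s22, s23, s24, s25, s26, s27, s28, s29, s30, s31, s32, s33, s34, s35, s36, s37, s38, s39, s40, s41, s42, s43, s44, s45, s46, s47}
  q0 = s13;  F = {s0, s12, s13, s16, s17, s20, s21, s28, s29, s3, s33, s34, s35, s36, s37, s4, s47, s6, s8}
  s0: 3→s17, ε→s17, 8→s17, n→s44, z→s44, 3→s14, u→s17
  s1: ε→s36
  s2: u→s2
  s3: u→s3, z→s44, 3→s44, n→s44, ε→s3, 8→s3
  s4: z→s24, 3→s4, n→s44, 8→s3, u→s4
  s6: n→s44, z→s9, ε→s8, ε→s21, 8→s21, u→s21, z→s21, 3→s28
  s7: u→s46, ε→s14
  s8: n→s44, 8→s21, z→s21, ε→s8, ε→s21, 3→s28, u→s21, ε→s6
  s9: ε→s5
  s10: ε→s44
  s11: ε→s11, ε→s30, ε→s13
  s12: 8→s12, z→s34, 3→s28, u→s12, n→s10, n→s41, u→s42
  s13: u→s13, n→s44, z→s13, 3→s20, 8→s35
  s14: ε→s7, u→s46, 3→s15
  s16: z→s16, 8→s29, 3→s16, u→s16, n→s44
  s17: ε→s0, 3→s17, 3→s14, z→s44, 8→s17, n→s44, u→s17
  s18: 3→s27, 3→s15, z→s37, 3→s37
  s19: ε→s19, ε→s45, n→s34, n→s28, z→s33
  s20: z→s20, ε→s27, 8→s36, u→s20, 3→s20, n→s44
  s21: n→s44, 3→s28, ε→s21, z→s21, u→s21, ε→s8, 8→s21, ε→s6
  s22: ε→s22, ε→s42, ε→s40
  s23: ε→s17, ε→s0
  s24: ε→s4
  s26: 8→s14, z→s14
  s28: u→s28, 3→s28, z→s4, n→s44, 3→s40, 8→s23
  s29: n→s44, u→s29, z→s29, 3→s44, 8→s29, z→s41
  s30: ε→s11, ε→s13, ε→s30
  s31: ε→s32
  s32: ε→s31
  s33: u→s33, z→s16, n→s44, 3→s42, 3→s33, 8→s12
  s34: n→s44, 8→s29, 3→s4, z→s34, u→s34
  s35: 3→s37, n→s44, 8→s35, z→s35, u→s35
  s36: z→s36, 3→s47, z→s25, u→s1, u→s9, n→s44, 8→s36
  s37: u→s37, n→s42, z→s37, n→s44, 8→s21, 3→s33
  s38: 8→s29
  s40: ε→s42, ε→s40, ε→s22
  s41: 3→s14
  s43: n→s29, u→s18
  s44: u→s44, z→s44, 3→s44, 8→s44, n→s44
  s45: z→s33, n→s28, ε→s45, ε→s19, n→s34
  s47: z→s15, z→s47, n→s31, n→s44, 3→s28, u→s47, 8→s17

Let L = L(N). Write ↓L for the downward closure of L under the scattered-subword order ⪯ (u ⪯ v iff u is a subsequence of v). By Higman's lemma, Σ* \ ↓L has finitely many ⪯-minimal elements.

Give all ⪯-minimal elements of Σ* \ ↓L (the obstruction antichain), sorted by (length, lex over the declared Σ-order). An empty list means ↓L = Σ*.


Antichain: [n, 3838z, 833z83].

|Q|=48, |F|=19, |δ|=171 (38 ε).
min D↑ (17 st, q0=0, F={3}): 0:u→0,3→1,z→0,8→2,n→3 1:u→1,3→1,z→1,8→4,n→3 2:u→2,3→5,z→2,8→2,n→3 3:u→3,3→3,z→3,8→3,n→3 4:u→4,3→6,z→4,8→4,n→3 5:u→5,3→7,z→5,8→8,n→3 6:u→6,3→9,z→6,8→10,n→3 7:u→7,3→7,z→11,8→12,n→3 8:u→8,3→9,z→8,8→8,n→3 9:u→9,3→9,z→13,8→10,n→3 10:u→10,3→10,z→3,8→10,n→3 11:u→11,3→11,z→11,8→14,n→3 12:u→12,3→9,z→15,8→12,n→3 13:u→13,3→13,z→13,8→16,n→3 14:u→14,3→3,z→14,8→14,n→3 15:u→15,3→13,z→15,8→14,n→3 16:u→16,3→3,z→3,8→16,n→3 [Hopcroft].
'n': |S_i|=[38, 10] end={s10,s14,s15,s31,s32,s41,s42,s44,s46,s7} rej; 1/1 single-dels accept.
'3838z': N↓-sim [38, 36, 31, 18, 9, 1] end={s44} — reject; 5/5 single-dels accept.
'833z83': N↓-sim [38, 35, 31, 22, 12, 8, 5] end={s14,s15,s44,s46,s7} rej; 6/6 del acc.
3 obstructions.


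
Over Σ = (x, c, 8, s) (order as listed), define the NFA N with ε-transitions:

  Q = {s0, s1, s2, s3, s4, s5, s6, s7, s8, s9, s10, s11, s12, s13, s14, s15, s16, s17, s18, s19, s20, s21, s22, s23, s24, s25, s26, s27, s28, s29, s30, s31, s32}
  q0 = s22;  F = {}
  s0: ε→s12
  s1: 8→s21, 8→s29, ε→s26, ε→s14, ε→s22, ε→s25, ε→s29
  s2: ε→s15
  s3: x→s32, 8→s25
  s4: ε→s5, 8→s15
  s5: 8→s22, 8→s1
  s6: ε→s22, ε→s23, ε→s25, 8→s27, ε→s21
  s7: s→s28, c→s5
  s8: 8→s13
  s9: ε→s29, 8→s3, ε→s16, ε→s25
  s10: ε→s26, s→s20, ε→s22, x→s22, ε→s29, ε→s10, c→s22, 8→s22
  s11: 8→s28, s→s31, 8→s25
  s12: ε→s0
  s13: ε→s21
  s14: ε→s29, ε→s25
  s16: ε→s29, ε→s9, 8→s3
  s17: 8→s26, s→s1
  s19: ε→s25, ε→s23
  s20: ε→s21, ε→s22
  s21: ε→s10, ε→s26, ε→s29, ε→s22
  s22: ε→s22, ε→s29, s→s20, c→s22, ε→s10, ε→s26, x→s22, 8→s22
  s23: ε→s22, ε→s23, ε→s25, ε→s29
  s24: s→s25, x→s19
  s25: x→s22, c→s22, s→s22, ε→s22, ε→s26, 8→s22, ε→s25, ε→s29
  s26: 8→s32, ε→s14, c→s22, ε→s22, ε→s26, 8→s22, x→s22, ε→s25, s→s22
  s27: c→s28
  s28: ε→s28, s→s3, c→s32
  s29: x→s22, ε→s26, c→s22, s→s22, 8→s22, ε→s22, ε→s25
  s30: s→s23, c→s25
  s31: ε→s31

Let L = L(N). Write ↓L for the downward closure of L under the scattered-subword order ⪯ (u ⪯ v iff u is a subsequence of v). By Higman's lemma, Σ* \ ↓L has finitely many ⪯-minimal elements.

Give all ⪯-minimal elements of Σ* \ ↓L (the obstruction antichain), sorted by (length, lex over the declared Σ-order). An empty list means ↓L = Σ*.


Antichain: [ε].

|Q|=33, |F|=0, |δ|=100 (54 ε).
min D↑ (1 st, q0=0, F={0}): 0:x→0,c→0,8→0,s→0 [Hopcroft].
ε ∈ L(D↑) — L = ∅.


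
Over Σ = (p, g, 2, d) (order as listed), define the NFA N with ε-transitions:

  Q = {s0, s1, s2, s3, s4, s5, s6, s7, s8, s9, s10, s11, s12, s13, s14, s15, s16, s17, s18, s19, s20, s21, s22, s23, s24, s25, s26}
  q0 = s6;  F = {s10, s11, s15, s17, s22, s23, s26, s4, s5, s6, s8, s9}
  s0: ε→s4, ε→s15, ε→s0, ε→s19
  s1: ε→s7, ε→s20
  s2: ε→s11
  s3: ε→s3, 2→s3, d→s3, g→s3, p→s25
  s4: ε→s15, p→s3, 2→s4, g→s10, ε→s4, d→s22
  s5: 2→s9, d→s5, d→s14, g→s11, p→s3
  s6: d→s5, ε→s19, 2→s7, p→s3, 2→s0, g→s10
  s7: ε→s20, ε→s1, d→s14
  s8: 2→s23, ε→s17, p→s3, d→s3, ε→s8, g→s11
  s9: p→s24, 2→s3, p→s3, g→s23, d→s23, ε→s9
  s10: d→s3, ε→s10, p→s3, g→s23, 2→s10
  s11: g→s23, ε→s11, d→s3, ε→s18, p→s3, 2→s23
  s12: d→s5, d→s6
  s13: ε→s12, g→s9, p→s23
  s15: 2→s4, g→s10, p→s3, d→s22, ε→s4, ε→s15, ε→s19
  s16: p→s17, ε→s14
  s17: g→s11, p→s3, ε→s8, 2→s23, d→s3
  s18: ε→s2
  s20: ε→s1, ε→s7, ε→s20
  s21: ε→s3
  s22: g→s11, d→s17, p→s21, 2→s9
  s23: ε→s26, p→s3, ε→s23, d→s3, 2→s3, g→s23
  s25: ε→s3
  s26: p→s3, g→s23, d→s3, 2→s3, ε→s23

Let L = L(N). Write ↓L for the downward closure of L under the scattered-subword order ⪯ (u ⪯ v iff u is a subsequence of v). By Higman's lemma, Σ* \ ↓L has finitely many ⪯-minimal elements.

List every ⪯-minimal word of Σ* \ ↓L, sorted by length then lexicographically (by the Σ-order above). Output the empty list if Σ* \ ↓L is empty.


|Q|=27, |F|=12, |δ|=95 (34 ε).
min D↑ (10 st, q0=0, F={1}): 0:p→1,g→2,2→3,d→4 1:p→1,g→1,2→1,d→1 2:p→1,g→5,2→2,d→1 3:p→1,g→2,2→3,d→6 4:p→1,g→7,2→8,d→4 5:p→1,g→5,2→1,d→1 6:p→1,g→7,2→8,d→9 7:p→1,g→5,2→5,d→1 8:p→1,g→5,2→1,d→5 9:p→1,g→7,2→5,d→1 [Hopcroft].
'p': |S_i|=[24, 4] end={s21,s24,s25,s3} — reject; 1/1 single-dels accept.
'gd': run [24, 8, 2] end={s25,s3} rej; 2/2 del acc.
'gg2': run [24, 8, 4, 2] end={s25,s3} — reject; 3/3 single-dels accept.
'd22': run [24, 15, 6, 2] end={s25,s3} rej; 3/3 del acc.
'2ddd': N↓-sim [24, 22, 14, 9, 2] end={s25,s3} ∉↓L; 4/4 single-dels accept.
'd2dd': |S_i|=[24, 15, 6, 4, 2] end={s25,s3} — reject; 4/4 single-dels accept.
6 obstructions.

min(Σ*\↓L) = [p, gd, gg2, d22, 2ddd, d2dd].


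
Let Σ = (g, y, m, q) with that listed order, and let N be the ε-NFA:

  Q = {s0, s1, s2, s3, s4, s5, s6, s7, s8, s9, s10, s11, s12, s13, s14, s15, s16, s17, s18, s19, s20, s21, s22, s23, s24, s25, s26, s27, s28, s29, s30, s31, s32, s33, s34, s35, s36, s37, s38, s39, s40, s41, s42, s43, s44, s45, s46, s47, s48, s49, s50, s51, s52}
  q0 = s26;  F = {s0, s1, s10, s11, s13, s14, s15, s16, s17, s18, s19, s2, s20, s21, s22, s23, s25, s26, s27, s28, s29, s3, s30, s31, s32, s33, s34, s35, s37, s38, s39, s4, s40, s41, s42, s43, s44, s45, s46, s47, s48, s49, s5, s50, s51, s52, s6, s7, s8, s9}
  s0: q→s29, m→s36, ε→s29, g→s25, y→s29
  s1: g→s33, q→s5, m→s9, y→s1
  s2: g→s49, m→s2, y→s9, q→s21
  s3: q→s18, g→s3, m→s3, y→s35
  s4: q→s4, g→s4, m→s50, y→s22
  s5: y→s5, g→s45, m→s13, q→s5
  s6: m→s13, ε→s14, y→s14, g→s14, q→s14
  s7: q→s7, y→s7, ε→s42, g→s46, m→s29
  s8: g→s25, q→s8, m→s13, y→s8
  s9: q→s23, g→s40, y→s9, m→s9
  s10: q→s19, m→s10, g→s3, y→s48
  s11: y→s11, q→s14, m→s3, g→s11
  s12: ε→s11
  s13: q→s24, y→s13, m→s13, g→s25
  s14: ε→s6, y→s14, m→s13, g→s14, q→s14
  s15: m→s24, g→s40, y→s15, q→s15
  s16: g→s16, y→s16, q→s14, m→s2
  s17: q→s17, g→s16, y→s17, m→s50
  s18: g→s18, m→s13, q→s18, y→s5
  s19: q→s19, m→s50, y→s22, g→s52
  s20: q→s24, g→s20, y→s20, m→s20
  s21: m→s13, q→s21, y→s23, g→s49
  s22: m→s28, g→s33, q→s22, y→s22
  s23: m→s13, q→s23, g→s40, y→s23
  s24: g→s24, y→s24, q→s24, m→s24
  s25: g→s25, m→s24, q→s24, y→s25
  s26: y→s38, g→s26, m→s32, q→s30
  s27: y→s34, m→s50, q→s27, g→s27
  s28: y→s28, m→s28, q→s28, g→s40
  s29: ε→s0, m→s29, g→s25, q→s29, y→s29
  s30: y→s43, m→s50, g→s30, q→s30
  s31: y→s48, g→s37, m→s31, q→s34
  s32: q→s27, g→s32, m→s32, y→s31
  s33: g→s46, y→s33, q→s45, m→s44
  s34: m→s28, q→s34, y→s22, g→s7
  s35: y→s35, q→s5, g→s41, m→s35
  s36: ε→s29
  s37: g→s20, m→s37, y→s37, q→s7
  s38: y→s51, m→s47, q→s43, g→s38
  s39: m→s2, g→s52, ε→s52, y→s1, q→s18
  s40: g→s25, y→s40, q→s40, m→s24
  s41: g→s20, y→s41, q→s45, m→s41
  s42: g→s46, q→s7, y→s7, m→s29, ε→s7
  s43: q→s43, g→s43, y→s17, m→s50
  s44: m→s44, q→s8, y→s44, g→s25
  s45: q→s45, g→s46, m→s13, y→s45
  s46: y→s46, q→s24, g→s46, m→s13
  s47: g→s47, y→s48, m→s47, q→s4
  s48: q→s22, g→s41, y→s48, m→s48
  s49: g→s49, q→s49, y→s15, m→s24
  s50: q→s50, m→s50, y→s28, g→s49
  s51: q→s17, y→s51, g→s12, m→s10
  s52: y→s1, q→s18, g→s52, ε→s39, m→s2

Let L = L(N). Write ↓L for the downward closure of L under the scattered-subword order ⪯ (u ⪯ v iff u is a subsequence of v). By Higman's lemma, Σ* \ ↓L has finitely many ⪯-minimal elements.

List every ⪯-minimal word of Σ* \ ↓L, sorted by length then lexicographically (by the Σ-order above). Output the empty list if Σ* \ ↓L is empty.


min(Σ*\↓L) = [qmgm, myggq, yygqmq].

|Q|=53, |F|=50, |δ|=214 (10 ε).
min D↑ (47 st, q0=0, F={28}): 0:g→0,y→1,m→2,q→3 1:g→1,y→4,m→5,q→6 2:g→2,y→7,m→2,q→8 3:g→3,y→6,m→9,q→3 4:g→10,y→4,m→11,q→12 5:g→5,y→13,m→5,q→14 6:g→6,y→12,m→9,q→6 7:g→15,y→13,m→7,q→16 8:g→8,y→16,m→9,q→8 9:g→17,y→18,m→9,q→9 10:g→10,y→10,m→19,q→20 11:g→19,y→13,m→11,q→21 12:g→22,y→12,m→9,q→12 13:g→23,y→13,m→13,q→24 14:g→14,y→24,m→9,q→14 15:g→25,y→15,m→15,q→26 16:g→26,y→24,m→18,q→16 17:g→17,y→27,m→28,q→17 18:g→29,y→18,m→18,q→18 19:g→19,y→30,m→19,q→31 20:g→20,y→20,m→32,q→20 21:g→33,y→24,m→9,q→21 22:g→22,y→22,m→34,q→20 23:g→25,y→23,m→23,q→35 24:g→36,y→24,m→18,q→24 25:g→25,y→25,m→25,q→28 26:g→37,y→26,m→38,q→26 27:g→29,y→27,m→28,q→27 28:g→28,y→28,m→28,q→28 29:g→39,y→29,m→28,q→29 30:g→23,y→30,m→30,q→40 31:g→31,y→40,m→32,q→31 32:g→39,y→32,m→32,q→28 33:g→33,y→41,m→34,q→31 34:g→17,y→42,m→34,q→43 35:g→37,y→35,m→32,q→35 36:g→37,y→36,m→44,q→35 37:g→37,y→37,m→32,q→28 38:g→39,y→38,m→38,q→38 39:g→39,y→39,m→28,q→28 40:g→35,y→40,m→32,q→40 41:g→36,y→41,m→42,q→40 42:g→29,y→42,m→42,q→45 43:g→17,y→45,m→32,q→43 44:g→39,y→44,m→44,q→46 45:g→29,y→45,m→32,q→45 46:g→39,y→46,m→32,q→46 (ε-aug+det+¬).
'qmgm': |S_i|=[53, 38, 17, 5, 1] end={s24} ∉↓L; 4/4 del acc.
'myggq': |S_i|=[53, 42, 28, 17, 5, 1] end={s24} — reject; 5/5 deletions ∈↓L.
'yygqmq': N↓-sim [53, 49, 43, 29, 15, 3, 1] end={s24} rej; 6/6 del acc.
3 words, ⪯-incomp.


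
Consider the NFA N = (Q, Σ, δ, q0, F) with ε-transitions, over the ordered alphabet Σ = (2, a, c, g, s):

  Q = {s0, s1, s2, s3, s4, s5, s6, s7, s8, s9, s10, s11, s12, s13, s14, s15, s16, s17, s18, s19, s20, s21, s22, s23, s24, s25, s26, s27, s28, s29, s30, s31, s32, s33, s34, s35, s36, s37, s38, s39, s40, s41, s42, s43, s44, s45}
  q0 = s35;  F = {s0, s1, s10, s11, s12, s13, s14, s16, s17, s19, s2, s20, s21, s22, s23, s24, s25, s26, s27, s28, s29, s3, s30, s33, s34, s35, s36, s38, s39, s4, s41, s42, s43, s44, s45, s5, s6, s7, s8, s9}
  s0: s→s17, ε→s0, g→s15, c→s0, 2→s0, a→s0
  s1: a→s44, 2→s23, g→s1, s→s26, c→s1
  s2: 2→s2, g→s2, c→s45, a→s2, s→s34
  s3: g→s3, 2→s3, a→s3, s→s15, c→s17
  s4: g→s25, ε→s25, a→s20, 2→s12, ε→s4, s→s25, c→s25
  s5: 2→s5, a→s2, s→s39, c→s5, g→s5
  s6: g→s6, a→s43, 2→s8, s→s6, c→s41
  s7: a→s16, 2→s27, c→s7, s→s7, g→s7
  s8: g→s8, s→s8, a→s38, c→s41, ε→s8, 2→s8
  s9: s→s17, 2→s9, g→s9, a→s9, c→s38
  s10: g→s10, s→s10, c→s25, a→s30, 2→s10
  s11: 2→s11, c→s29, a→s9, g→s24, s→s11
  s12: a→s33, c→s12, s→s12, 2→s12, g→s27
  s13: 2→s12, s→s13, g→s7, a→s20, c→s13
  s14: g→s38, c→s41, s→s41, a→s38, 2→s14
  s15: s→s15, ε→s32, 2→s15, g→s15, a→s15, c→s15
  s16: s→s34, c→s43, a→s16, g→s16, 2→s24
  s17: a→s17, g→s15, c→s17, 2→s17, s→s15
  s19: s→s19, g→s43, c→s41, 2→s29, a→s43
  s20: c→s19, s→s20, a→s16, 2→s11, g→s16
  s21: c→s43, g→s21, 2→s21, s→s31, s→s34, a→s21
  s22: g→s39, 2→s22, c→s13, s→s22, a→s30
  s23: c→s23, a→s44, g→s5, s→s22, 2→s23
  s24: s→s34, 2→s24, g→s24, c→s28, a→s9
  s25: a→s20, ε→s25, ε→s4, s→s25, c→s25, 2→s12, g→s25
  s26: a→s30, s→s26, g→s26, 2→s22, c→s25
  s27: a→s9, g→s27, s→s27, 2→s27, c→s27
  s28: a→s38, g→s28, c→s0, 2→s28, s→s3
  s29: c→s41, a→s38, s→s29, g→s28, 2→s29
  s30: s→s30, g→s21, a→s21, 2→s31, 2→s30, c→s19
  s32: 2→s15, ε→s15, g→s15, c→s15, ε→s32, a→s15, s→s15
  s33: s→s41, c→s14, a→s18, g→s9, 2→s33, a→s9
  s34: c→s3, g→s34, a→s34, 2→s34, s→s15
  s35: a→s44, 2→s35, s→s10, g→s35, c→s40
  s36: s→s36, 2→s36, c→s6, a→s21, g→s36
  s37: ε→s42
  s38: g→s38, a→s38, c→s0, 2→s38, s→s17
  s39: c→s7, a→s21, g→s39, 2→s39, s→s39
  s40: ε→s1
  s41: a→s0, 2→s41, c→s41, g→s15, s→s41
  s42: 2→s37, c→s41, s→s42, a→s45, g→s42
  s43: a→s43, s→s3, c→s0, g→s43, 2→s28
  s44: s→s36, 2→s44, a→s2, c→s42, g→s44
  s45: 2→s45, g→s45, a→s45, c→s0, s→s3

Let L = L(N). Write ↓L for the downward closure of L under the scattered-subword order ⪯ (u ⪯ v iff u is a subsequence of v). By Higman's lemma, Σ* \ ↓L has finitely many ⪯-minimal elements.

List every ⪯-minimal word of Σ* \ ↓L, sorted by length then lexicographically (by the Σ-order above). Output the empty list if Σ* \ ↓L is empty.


A = [aass, accg, sagss, c2gass, sc2asg].

|Q|=46, |F|=40, |δ|=224 (11 ε).
min D↑ (40 st, q0=0, F={23}): 0:2→0,a→1,c→2,g→0,s→3 1:2→1,a→4,c→5,g→1,s→6 2:2→7,a→1,c→2,g→2,s→8 3:2→3,a→9,c→10,g→3,s→3 4:2→4,a→4,c→11,g→4,s→12 5:2→5,a→11,c→13,g→5,s→5 6:2→6,a→14,c→15,g→6,s→6 7:2→7,a→1,c→7,g→16,s→17 8:2→17,a→9,c→10,g→8,s→8 9:2→9,a→14,c→18,g→14,s→9 10:2→19,a→20,c→10,g→10,s→10 11:2→11,a→11,c→21,g→11,s→22 12:2→12,a→12,c→22,g→12,s→23 13:2→13,a→21,c→13,g→23,s→13 14:2→14,a→14,c→24,g→14,s→12 15:2→25,a→24,c→13,g→15,s→15 16:2→16,a→4,c→16,g→16,s→26 17:2→17,a→9,c→27,g→26,s→17 18:2→28,a→24,c→13,g→24,s→18 19:2→19,a→29,c→19,g→30,s→19 20:2→31,a→32,c→18,g→32,s→20 21:2→21,a→21,c→21,g→23,s→33 22:2→22,a→22,c→33,g→22,s→23 23:2→23,a→23,c→23,g→23,s→23 24:2→34,a→24,c→21,g→24,s→22 25:2→25,a→35,c→13,g→25,s→25 26:2→26,a→14,c→36,g→26,s→26 27:2→19,a→20,c→27,g→36,s→27 28:2→28,a→35,c→13,g→34,s→28 29:2→29,a→37,c→38,g→37,s→13 30:2→30,a→37,c→30,g→30,s→30 31:2→31,a→37,c→28,g→39,s→31 32:2→39,a→32,c→24,g→32,s→12 33:2→33,a→33,c→33,g→23,s→23 34:2→34,a→35,c→21,g→34,s→22 35:2→35,a→35,c→21,g→35,s→33 36:2→30,a→32,c→36,g→36,s→36 37:2→37,a→37,c→35,g→37,s→33 38:2→38,a→35,c→13,g→35,s→13 39:2→39,a→37,c→34,g→39,s→12.
'aass': run [46, 31, 17, 6, 2] end={s15,s32} ∉↓L; 4/4 deletions ∈↓L.
'accg': N↓-sim [46, 31, 17, 5, 2] end={s15,s32} ∉↓L; 4/4 del acc.
'sagss': run [46, 39, 24, 15, 6, 2] end={s15,s32} ∉↓L; 5/5 deletions ∈↓L.
'c2gass': |S_i|=[46, 44, 39, 27, 16, 6, 2] end={s15,s32} — reject; 6/6 del acc.
'sc2asg': N↓-sim [46, 39, 28, 19, 12, 5, 2] end={s15,s32} rej; 6/6 del acc.
5 minimals (antichain).


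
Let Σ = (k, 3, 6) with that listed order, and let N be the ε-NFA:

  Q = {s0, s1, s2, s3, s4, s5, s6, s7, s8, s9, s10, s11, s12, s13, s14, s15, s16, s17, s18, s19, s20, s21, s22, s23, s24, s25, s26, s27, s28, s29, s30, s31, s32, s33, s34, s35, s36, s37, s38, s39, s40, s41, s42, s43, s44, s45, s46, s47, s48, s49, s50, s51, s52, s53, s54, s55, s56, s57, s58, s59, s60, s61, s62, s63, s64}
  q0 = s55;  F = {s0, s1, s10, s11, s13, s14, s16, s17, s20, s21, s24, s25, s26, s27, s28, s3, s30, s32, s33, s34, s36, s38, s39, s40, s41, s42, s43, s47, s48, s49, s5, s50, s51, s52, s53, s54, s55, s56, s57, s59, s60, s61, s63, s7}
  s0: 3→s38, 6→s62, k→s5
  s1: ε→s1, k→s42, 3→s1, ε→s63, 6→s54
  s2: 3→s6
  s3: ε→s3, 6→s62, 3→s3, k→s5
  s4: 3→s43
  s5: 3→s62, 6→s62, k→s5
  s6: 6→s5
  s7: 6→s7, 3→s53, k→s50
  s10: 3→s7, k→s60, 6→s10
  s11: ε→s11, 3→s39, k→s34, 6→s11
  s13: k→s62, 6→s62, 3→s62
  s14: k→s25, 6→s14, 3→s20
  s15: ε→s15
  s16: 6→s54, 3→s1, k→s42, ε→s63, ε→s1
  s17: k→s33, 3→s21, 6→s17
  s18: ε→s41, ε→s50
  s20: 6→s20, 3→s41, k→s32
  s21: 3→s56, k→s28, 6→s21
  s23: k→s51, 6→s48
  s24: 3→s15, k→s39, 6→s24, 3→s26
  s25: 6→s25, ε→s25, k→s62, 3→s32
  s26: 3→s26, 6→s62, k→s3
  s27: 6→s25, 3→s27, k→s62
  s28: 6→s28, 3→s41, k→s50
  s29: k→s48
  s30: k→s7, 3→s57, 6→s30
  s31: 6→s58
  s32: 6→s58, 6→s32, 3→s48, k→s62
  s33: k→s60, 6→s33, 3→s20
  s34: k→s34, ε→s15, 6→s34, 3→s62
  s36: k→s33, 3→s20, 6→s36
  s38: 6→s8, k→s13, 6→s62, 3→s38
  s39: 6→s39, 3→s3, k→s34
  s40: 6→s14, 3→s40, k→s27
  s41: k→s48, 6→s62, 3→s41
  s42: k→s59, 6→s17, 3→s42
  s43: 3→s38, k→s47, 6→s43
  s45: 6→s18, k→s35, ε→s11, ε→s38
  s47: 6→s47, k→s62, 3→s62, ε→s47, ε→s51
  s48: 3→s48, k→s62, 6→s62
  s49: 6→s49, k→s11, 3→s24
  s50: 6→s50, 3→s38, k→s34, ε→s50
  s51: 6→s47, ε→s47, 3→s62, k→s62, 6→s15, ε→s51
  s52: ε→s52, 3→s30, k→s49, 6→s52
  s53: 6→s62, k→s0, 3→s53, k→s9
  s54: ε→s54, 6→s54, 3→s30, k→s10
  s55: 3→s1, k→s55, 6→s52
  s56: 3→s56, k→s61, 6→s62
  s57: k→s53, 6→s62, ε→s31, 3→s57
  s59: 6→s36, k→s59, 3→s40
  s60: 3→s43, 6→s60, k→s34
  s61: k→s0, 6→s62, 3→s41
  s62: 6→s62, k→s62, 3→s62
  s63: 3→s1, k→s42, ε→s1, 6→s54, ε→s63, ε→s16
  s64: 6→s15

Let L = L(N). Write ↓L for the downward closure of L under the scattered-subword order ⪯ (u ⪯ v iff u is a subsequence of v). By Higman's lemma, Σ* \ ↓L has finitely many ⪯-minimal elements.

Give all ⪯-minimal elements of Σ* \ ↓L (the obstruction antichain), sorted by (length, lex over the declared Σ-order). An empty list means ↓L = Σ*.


min(Σ*\↓L) = [6336, 6kkk3, 3kk3kk].

|Q|=65, |F|=44, |δ|=174 (24 ε).
min D↑ (42 st, q0=0, F={24}): 0:k→0,3→1,6→2 1:k→3,3→1,6→4 2:k→5,3→6,6→2 3:k→7,3→3,6→8 4:k→9,3→6,6→4 5:k→10,3→11,6→5 6:k→12,3→13,6→6 7:k→7,3→14,6→15 8:k→16,3→17,6→8 9:k→18,3→12,6→9 10:k→19,3→20,6→10 11:k→20,3→21,6→11 12:k→22,3→23,6→12 13:k→23,3→13,6→24 14:k→25,3→14,6→26 15:k→16,3→27,6→15 16:k→18,3→27,6→16 17:k→28,3→29,6→17 18:k→19,3→30,6→18 19:k→19,3→24,6→19 20:k→19,3→31,6→20 21:k→31,3→21,6→24 22:k→19,3→32,6→22 23:k→33,3→23,6→24 24:k→24,3→24,6→24 25:k→24,3→25,6→34 26:k→34,3→27,6→26 27:k→35,3→36,6→27 28:k→22,3→36,6→28 29:k→37,3→29,6→24 30:k→38,3→32,6→30 31:k→39,3→31,6→24 32:k→40,3→32,6→24 33:k→39,3→32,6→24 34:k→24,3→35,6→34 35:k→24,3→41,6→35 36:k→41,3→36,6→24 37:k→33,3→36,6→24 38:k→24,3→24,6→38 39:k→39,3→24,6→24 40:k→24,3→24,6→24 41:k→24,3→41,6→24 [Hopcroft].
'6336': |S_i|=[50, 42, 31, 18, 3] end={s58,s62,s8} — reject; 4/4 del acc.
'6kkk3': |S_i|=[50, 42, 32, 20, 7, 1] end={s62} — reject; 5/5 single-dels accept.
'3kk3kk': run [50, 46, 37, 28, 17, 10, 1] end={s62} ∉↓L; 6/6 single-dels accept.
3 minimals (antichain).


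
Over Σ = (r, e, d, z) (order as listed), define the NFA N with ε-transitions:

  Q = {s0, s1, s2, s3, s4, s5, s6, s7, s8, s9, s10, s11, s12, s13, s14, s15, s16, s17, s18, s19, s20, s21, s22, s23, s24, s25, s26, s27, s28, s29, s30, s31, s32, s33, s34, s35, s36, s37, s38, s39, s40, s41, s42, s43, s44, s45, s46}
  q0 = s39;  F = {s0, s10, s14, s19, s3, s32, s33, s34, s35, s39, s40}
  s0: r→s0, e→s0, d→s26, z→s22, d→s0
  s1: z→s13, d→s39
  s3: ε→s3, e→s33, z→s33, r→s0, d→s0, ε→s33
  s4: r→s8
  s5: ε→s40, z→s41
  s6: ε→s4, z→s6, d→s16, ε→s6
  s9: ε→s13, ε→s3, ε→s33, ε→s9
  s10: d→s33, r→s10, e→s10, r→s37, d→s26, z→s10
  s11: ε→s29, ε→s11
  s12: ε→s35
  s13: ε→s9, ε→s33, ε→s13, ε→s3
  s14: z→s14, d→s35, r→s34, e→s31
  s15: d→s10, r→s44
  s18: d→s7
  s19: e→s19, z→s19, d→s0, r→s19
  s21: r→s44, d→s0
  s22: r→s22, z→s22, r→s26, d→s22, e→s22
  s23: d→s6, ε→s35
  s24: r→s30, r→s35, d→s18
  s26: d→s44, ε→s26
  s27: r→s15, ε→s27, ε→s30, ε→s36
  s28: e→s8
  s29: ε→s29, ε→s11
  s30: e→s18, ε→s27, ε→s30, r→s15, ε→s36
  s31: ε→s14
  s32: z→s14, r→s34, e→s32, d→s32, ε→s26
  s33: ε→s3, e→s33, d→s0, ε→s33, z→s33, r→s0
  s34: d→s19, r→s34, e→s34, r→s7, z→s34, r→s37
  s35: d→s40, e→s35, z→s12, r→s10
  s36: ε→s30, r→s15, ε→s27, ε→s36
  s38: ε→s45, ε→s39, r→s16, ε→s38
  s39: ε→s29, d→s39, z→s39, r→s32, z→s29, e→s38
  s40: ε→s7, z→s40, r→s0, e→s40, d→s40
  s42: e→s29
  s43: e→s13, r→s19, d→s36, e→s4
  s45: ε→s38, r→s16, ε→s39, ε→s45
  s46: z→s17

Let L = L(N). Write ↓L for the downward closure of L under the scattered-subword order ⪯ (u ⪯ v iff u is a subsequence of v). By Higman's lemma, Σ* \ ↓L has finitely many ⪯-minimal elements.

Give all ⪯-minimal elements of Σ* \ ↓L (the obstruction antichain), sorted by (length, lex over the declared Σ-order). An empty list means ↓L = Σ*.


|Q|=47, |F|=11, |δ|=125 (41 ε).
min D↑ (11 st, q0=0, F={9}): 0:r→1,e→0,d→0,z→0 1:r→2,e→1,d→1,z→3 2:r→2,e→2,d→4,z→2 3:r→2,e→3,d→5,z→3 4:r→4,e→4,d→6,z→4 5:r→7,e→5,d→8,z→5 6:r→6,e→6,d→6,z→9 7:r→7,e→7,d→10,z→7 8:r→6,e→8,d→8,z→8 9:r→9,e→9,d→9,z→9 10:r→6,e→10,d→6,z→10 [Hopcroft].
'rrddz': N↓-sim [23, 18, 11, 7, 4, 3] end={s22,s26,s44} ∉↓L; 5/5 deletions ∈↓L.
'rzddrz': |S_i|=[23, 18, 16, 13, 8, 4, 3] end={s22,s26,s44} — reject; 6/6 deletions ∈↓L.
2 obstructions.

min(Σ*\↓L) = [rrddz, rzddrz].


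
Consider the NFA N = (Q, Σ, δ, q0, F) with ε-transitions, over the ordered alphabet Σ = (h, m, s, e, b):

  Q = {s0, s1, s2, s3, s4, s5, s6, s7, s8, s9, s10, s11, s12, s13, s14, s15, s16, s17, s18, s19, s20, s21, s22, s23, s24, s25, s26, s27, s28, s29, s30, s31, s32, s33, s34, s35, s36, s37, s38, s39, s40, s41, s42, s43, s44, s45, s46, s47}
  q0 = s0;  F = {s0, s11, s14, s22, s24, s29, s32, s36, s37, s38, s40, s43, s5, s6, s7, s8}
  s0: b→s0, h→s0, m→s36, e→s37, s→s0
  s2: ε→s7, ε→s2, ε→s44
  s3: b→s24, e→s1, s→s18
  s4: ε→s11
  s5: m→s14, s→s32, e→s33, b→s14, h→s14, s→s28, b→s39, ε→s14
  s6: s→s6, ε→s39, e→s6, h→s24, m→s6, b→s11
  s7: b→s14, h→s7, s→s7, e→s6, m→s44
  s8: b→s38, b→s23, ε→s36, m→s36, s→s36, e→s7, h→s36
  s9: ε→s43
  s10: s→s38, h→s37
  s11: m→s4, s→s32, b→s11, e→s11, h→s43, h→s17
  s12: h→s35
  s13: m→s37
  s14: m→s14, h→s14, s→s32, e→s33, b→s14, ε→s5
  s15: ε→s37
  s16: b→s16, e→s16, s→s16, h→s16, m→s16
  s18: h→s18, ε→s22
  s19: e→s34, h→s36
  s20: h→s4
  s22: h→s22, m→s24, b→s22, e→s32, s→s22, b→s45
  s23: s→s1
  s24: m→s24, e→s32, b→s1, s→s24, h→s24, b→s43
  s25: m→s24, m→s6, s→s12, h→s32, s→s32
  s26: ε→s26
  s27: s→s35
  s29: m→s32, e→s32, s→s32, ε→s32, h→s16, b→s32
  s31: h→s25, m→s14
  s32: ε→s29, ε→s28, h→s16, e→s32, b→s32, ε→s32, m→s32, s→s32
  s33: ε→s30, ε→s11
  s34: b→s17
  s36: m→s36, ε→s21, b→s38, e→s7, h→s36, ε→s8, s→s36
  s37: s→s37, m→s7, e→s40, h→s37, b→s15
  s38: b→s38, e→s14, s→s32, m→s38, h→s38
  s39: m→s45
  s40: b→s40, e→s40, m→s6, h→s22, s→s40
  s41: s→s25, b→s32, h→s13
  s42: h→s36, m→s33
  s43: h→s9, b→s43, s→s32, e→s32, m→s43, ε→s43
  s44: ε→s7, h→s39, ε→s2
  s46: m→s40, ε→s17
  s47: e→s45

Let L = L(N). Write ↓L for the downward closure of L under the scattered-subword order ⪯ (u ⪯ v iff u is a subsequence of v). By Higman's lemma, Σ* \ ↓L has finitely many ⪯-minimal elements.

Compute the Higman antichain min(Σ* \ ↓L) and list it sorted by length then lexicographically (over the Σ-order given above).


|Q|=48, |F|=16, |δ|=145 (24 ε).
min D↑ (14 st, q0=0, F={12}): 0:h→0,m→1,s→0,e→2,b→0 1:h→1,m→1,s→1,e→3,b→4 2:h→2,m→3,s→2,e→5,b→2 3:h→3,m→3,s→3,e→6,b→7 4:h→4,m→4,s→8,e→7,b→4 5:h→9,m→6,s→5,e→5,b→5 6:h→10,m→6,s→6,e→6,b→11 7:h→7,m→7,s→8,e→11,b→7 8:h→12,m→8,s→8,e→8,b→8 9:h→9,m→10,s→9,e→8,b→9 10:h→10,m→10,s→10,e→8,b→13 11:h→13,m→11,s→8,e→11,b→11 12:h→12,m→12,s→12,e→12,b→12 13:h→13,m→13,s→8,e→8,b→13 [Hopcroft].
'mbsh': |S_i|=[31, 26, 18, 5, 1] end={s16} rej; 4/4 deletions ∈↓L.
'eeheh': run [31, 25, 18, 11, 4, 1] end={s16} rej; 5/5 del acc.
2 minimals (antichain).

min(Σ*\↓L) = [mbsh, eeheh].


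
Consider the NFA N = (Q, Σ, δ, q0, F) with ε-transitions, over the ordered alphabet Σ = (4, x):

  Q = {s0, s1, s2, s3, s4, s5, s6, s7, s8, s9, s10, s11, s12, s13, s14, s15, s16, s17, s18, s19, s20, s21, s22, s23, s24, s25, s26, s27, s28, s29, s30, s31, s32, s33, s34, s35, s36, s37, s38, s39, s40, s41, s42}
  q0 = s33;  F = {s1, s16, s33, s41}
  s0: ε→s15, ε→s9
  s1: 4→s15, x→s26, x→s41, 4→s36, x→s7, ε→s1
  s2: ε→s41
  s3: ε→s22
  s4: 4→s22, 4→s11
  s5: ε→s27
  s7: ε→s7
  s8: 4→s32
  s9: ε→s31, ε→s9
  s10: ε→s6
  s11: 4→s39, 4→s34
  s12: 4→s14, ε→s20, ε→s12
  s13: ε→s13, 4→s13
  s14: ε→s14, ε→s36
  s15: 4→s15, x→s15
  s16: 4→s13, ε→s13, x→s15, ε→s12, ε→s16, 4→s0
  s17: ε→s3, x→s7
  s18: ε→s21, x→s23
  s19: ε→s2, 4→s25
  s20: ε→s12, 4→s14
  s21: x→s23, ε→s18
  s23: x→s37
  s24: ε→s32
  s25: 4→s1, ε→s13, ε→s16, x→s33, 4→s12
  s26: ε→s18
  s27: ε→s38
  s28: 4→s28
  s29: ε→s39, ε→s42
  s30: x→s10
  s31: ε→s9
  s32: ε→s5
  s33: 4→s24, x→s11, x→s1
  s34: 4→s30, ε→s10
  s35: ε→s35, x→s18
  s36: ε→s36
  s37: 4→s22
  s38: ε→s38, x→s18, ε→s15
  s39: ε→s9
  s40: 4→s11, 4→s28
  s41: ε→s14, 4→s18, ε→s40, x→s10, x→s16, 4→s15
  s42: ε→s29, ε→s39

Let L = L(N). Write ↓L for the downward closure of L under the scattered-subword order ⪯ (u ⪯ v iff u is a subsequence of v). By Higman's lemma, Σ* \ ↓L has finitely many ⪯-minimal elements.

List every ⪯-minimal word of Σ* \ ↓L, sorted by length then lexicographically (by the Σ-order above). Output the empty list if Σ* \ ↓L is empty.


|Q|=43, |F|=4, |δ|=83 (42 ε).
min D↑ (5 st, q0=0, F={1}): 0:4→1,x→2 1:4→1,x→1 2:4→1,x→3 3:4→1,x→4 4:4→1,x→1 (ε-aug+det+¬).
'4': |S_i|=[33, 24] end={s0,s10,s11,s13,s14,s15,s18,s21,s22,s23,s24,s27,…} — reject; 1/1 del acc.
'xxxx': run [33, 27, 26, 15, 3] end={s15,s22,s37} ∉↓L; 4/4 single-dels accept.
2 minimals (antichain).

min(Σ*\↓L) = [4, xxxx].


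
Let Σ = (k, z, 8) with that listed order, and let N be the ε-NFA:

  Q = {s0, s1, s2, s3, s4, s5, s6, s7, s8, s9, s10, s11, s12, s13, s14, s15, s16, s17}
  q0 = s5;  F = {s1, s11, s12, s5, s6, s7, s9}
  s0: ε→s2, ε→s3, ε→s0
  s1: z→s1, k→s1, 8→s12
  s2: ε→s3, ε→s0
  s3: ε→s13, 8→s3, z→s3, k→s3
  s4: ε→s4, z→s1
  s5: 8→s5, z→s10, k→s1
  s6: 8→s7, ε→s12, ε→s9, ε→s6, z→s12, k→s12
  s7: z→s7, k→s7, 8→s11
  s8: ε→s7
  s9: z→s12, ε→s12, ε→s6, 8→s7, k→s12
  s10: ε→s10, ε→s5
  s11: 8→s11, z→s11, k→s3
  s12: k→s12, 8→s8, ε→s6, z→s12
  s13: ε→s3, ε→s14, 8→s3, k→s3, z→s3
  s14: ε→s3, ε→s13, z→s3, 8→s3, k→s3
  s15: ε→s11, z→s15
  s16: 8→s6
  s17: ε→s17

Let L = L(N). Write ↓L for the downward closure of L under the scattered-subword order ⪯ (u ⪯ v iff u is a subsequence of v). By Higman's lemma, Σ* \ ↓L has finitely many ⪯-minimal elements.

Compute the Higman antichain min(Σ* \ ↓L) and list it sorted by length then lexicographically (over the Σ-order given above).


|Q|=18, |F|=7, |δ|=55 (22 ε).
min D↑ (6 st, q0=0, F={5}): 0:k→1,z→0,8→0 1:k→1,z→1,8→2 2:k→2,z→2,8→3 3:k→3,z→3,8→4 4:k→5,z→4,8→4 5:k→5,z→5,8→5 [Hopcroft].
'k888k': |S_i|=[12, 10, 9, 6, 4, 3] end={s13,s14,s3} ∉↓L; 5/5 deletions ∈↓L.
1 minimals (antichain).

min(Σ*\↓L) = [k888k].


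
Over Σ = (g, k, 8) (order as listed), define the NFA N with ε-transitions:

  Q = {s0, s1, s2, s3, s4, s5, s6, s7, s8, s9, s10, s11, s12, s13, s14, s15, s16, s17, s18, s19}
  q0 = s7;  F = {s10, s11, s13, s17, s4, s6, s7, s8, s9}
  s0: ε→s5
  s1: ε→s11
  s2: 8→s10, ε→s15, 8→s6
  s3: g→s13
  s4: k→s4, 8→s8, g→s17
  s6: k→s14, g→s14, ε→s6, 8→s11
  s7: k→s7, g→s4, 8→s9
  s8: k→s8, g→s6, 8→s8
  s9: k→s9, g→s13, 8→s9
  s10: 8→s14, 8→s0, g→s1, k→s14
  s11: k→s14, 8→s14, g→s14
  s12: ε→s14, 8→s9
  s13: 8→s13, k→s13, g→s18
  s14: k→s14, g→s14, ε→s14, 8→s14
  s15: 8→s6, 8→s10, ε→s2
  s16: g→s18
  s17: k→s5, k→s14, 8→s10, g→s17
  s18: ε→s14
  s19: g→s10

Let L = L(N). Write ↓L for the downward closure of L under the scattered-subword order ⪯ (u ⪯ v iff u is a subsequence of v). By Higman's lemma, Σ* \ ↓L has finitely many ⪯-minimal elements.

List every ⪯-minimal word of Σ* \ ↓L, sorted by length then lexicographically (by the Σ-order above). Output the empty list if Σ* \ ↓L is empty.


A = [ggk, 8gg, gg88].

|Q|=20, |F|=9, |δ|=48 (8 ε).
min D↑ (10 st, q0=0, F={6}): 0:g→1,k→0,8→2 1:g→3,k→1,8→4 2:g→5,k→2,8→2 3:g→3,k→6,8→7 4:g→8,k→4,8→4 5:g→6,k→5,8→5 6:g→6,k→6,8→6 7:g→9,k→6,8→6 8:g→6,k→6,8→9 9:g→6,k→6,8→6 (ε-aug+det+¬).
'ggk': run [14, 12, 9, 2] end={s14,s5} ∉↓L; 3/3 single-dels accept.
'8gg': N↓-sim [14, 11, 6, 2] end={s14,s18} ∉↓L; 3/3 single-dels accept.
'gg88': run [14, 12, 9, 6, 3] end={s0,s14,s5} rej; 4/4 deletions ∈↓L.
3 minimals (antichain).


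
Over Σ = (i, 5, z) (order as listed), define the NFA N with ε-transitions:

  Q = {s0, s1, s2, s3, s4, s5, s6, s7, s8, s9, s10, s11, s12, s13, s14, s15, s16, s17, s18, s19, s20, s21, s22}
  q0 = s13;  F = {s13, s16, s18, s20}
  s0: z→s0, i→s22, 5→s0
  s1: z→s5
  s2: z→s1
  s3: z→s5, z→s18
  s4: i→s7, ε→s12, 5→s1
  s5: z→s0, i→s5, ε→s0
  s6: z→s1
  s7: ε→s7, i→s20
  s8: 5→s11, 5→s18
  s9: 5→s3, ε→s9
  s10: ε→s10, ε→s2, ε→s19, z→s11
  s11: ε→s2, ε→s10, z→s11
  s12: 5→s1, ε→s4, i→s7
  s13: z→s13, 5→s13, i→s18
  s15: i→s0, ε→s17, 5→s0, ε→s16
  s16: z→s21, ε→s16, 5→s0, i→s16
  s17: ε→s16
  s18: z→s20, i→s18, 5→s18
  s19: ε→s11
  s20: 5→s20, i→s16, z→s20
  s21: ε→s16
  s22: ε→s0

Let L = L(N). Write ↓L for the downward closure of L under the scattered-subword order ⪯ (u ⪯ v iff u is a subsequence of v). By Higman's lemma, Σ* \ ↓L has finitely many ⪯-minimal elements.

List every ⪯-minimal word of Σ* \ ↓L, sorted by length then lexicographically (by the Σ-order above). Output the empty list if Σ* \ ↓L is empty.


|Q|=23, |F|=4, |δ|=51 (17 ε).
min D↑ (5 st, q0=0, F={4}): 0:i→1,5→0,z→0 1:i→1,5→1,z→2 2:i→3,5→2,z→2 3:i→3,5→4,z→3 4:i→4,5→4,z→4 [Hopcroft].
'izi5': N↓-sim [7, 6, 5, 4, 2] end={s0,s22} — reject; 4/4 deletions ∈↓L.
1 minimals (antichain).

min(Σ*\↓L) = [izi5].


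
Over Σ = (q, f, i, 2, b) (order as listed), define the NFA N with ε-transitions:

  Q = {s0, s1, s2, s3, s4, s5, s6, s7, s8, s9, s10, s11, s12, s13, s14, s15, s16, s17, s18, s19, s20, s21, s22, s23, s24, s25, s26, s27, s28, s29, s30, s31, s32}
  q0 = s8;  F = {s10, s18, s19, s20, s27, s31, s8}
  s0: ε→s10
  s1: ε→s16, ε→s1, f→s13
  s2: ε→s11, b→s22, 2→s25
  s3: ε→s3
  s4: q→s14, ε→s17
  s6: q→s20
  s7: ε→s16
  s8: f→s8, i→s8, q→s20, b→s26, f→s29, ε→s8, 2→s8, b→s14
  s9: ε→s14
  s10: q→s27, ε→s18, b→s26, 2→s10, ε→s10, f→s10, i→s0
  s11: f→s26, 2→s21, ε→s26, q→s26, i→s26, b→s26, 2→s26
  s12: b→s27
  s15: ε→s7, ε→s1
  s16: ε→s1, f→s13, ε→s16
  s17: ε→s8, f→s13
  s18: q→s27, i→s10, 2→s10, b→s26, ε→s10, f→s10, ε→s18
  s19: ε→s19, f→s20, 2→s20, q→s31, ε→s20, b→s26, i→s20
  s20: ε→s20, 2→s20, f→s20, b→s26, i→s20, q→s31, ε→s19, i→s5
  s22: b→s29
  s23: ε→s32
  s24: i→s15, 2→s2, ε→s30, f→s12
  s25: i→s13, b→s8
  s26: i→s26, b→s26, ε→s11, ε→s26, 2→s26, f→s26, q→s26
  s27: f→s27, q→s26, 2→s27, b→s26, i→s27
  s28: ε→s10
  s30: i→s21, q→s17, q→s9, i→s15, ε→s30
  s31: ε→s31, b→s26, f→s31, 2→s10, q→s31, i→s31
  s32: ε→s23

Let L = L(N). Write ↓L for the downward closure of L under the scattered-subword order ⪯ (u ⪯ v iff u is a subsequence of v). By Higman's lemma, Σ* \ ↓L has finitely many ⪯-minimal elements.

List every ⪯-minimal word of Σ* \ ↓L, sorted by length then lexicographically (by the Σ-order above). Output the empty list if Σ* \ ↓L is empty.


min(Σ*\↓L) = [b, qq2qq].

|Q|=33, |F|=7, |δ|=98 (31 ε).
min D↑ (6 st, q0=0, F={2}): 0:q→1,f→0,i→0,2→0,b→2 1:q→3,f→1,i→1,2→1,b→2 2:q→2,f→2,i→2,2→2,b→2 3:q→3,f→3,i→3,2→4,b→2 4:q→5,f→4,i→4,2→4,b→2 5:q→2,f→5,i→5,2→5,b→2 (ε-aug+det+¬).
'b': |S_i|=[14, 4] end={s11,s14,s21,s26} rej; 1/1 del acc.
'qq2qq': run [14, 11, 8, 7, 4, 3] end={s11,s21,s26} ∉↓L; 5/5 single-dels accept.
2 obstructions.


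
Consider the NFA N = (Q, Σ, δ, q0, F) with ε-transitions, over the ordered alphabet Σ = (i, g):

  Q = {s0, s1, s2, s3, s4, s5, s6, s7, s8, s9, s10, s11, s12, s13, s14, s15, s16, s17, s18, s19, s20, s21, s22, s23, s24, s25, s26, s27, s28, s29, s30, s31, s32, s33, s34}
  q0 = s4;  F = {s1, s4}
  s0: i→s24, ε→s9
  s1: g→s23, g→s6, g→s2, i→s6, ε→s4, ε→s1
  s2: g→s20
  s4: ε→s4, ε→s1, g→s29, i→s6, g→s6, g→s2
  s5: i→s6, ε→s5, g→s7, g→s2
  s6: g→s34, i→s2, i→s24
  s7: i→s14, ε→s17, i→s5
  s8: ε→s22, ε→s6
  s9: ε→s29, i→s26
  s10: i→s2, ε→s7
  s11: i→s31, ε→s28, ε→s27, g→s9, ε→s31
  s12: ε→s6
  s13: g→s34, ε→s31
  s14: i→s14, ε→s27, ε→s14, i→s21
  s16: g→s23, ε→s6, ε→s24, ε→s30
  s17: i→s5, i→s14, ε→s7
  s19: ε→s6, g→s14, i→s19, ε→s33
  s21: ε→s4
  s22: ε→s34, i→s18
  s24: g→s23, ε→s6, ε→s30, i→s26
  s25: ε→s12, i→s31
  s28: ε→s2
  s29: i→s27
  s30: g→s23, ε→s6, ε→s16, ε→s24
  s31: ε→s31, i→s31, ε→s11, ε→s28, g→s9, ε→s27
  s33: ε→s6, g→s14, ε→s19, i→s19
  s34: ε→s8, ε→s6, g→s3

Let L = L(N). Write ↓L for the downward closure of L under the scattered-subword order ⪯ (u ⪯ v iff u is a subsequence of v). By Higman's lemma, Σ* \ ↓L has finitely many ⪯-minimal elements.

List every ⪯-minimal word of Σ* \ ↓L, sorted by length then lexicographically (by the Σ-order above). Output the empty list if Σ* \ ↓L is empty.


A = [i, g].

|Q|=35, |F|=2, |δ|=82 (41 ε).
min D↑ (2 st, q0=0, F={1}): 0:i→1,g→1 1:i→1,g→1 (ε-aug+det+¬).
'i': N↓-sim [17, 14] end={s16,s18,s2,s20,s22,s23,s24,s26,s27,s3,s30,s34,…} rej; 1/1 single-dels accept.
'g': run [17, 15] end={s16,s18,s2,s20,s22,s23,s24,s26,s27,s29,s3,s30,…} ∉↓L; 1/1 deletions ∈↓L.
2 minimals (antichain).


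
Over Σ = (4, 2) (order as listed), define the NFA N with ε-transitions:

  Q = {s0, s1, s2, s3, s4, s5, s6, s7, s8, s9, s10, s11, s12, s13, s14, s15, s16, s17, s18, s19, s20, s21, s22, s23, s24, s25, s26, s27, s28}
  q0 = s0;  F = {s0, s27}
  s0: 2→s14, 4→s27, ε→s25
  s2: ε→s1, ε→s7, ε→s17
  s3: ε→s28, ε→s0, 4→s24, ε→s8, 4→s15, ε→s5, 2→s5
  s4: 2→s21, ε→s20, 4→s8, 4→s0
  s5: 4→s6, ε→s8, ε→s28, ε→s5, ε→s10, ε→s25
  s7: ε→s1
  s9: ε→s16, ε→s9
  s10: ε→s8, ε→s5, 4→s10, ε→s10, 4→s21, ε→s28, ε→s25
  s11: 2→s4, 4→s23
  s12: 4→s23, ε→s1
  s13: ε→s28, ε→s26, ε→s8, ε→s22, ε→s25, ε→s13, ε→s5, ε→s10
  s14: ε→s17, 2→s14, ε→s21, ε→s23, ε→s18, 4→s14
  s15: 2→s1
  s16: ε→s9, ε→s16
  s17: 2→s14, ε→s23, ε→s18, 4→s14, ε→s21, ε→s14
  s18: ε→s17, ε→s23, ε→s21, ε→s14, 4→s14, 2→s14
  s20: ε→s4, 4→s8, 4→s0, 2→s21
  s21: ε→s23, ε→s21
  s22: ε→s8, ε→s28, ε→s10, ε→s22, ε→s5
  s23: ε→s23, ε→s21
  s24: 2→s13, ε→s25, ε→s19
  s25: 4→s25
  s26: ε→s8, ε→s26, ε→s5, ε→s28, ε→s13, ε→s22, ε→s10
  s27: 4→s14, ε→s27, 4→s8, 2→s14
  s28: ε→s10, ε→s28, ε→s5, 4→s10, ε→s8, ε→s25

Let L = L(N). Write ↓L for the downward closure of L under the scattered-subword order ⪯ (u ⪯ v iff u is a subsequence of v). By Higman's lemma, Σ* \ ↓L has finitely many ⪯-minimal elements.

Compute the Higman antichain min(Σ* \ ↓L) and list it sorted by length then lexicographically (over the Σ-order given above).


A = [2, 44].

|Q|=29, |F|=2, |δ|=100 (70 ε).
min D↑ (3 st, q0=0, F={2}): 0:4→1,2→2 1:4→2,2→2 2:4→2,2→2 (ε-aug+det+¬).
'2': |S_i|=[9, 5] end={s14,s17,s18,s21,s23} — reject; 1/1 del acc.
'44': |S_i|=[9, 8, 7] end={s14,s17,s18,s21,s23,s25,s8} rej; 2/2 deletions ∈↓L.
2 obstructions.
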